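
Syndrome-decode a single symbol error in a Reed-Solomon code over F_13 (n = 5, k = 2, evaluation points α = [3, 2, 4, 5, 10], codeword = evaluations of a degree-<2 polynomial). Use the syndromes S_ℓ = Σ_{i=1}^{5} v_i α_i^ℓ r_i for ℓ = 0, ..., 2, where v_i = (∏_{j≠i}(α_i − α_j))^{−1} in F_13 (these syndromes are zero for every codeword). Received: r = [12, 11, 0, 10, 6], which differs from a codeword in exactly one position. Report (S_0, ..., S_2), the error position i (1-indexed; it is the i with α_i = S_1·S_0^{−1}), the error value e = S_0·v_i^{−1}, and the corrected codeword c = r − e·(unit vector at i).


S = (1, 5, 12), error at position 4, error magnitude e = 9, c = [12, 11, 0, 1, 6].

Step 1: column multipliers v_i = (∏_{j≠i}(α_i − α_j))^{−1} mod 13.
  i = 1 (α = 3): (3−2)(3−4)(3−5)(3−10) = 1·(−1)·(−2)·(−7) = −14 ≡ 12, so v_1 = 12^{−1} = 12 (mod 13).
  i = 2 (α = 2): (2−3)(2−4)(2−5)(2−10) = (−1)·(−2)·(−3)·(−8) = 48 ≡ 9, so v_2 = 9^{−1} = 3 (mod 13).
  i = 3 (α = 4): (4−3)(4−2)(4−5)(4−10) = 1·2·(−1)·(−6) = 12 ≡ 12, so v_3 = 12^{−1} = 12 (mod 13).
  i = 4 (α = 5): (5−3)(5−2)(5−4)(5−10) = 2·3·1·(−5) = −30 ≡ 9, so v_4 = 9^{−1} = 3 (mod 13).
  i = 5 (α = 10): (10−3)(10−2)(10−4)(10−5) = 7·8·6·5 = 1680 ≡ 3, so v_5 = 3^{−1} = 9 (mod 13).
  v = [12, 3, 12, 3, 9].
Step 2: syndromes of r = [12, 11, 0, 10, 6] (all sums mod 13).
  S_0 = Σ v_i r_i = 12·12 + 3·11 + 12·0 + 3·10 + 9·6 = 261 ≡ 1.
  S_1 = Σ v_i α_i r_i = 12·3·12 + 3·2·11 + 12·4·0 + 3·5·10 + 9·10·6 = 1188 ≡ 5.
  α_i^2 mod 13 = [9, 4, 3, 12, 9].
  S_2 = Σ v_i α_i^2 r_i = 12·9·12 + 3·4·11 + 12·3·0 + 3·12·10 + 9·9·6 = 2274 ≡ 12.
  S = (1, 5, 12) ≠ 0, so r is not a codeword (an error is present).
Step 3: locate the error. For a single error e at position i, S_ℓ = v_i·e·α_i^ℓ, so α_err = S_1/S_0.
  S_0^{−1} = 1^{−1} = 1 (mod 13), so α_err = 5·1 = 5 ≡ 5 = α_4. Error position i = 4.
  Consistency check: S_2/S_1 = 12·8 = 96 ≡ 5 = α_err ✓ (single-error assumption holds).
Step 4: error magnitude e = S_0/v_4 = S_0·∏_{j≠4}(α_4 − α_j) = 1·9 = 9 ≡ 9 (mod 13).
Step 5: correct position 4: c_4 = r_4 − e = 10 − 9 ≡ 1 (mod 13). Hence c = [12, 11, 0, 1, 6].
  Check: interpolating c through the α_i gives m(x) = 9 + 1·x (degree < 2) with m(α_i) = c_i for every i, so c is indeed a codeword.


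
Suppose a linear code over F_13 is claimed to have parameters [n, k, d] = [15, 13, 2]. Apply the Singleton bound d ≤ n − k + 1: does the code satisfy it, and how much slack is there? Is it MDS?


Singleton RHS = n − k + 1 = 3, slack = 1, bound satisfied, not MDS.

Singleton bound: d ≤ n − k + 1.
Here n = 15, k = 13, so n − k + 1 = 3.
Given d = 2, check d ≤ 3: YES.
Slack = (n − k + 1) − d = 1.
The code is NOT MDS (slack = 1 > 0).
Description: the claimed parameters are [15, 13, 2]_13; such a code would be non-MDS.


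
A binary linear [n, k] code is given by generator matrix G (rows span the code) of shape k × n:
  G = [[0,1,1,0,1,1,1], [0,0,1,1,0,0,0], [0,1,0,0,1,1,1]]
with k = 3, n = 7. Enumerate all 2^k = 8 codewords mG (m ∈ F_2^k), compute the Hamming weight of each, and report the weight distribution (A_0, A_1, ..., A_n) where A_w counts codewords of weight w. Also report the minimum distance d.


Weight distribution: A_0 = 1, A_1 = 2, A_2 = 1, A_4 = 1, A_5 = 2, A_6 = 1. Minimum distance d = 1.

Enumerate all 2^3 = 8 messages m ∈ F_2^3.
For each, compute codeword c = mG in F_2^7, then tally its weight.
  m = 000 → c = 0000000, weight = 0.
  m = 100 → c = 0110111, weight = 5.
  m = 010 → c = 0011000, weight = 2.
  m = 110 → c = 0101111, weight = 5.
  m = 001 → c = 0100111, weight = 4.
  m = 101 → c = 0010000, weight = 1.
  m = 011 → c = 0111111, weight = 6.
  m = 111 → c = 0001000, weight = 1.
Tally weights:
  weight 0: 1 codewords.
  weight 1: 2 codewords.
  weight 2: 1 codewords.
  weight 4: 1 codewords.
  weight 5: 2 codewords.
  weight 6: 1 codewords.
Minimum distance d = smallest w > 0 with A_w > 0 = 1.
Sanity: Σ A_w = 8 = 2^3 = 8 ✓.


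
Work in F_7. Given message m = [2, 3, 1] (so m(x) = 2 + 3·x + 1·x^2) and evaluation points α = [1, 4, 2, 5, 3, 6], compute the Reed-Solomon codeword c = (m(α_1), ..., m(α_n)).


c = [6, 2, 5, 0, 6, 0]

Message polynomial: m(x) = 2 + 3·x + 1·x^2 (mod 7).
For each evaluation point α_i, compute m(α_i) mod 7:
  α_1 = 1: Horner steps 1 → 4 → 6, so m(1) = 6.
  α_2 = 4: Horner steps 1 → 0 → 2, so m(4) = 2.
  α_3 = 2: Horner steps 1 → 5 → 5, so m(2) = 5.
  α_4 = 5: Horner steps 1 → 1 → 0, so m(5) = 0.
  α_5 = 3: Horner steps 1 → 6 → 6, so m(3) = 6.
  α_6 = 6: Horner steps 1 → 2 → 0, so m(6) = 0.
Codeword c = [6, 2, 5, 0, 6, 0] ∈ F_7^6.


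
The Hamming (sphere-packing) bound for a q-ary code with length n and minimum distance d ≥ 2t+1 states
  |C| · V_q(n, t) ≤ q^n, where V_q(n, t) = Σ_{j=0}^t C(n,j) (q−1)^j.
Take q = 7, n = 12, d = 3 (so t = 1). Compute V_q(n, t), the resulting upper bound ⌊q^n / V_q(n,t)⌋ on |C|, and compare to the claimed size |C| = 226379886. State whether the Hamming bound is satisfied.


V_q(n, t) = 73, q^n = 13841287201, Hamming bound = 189606673, |C| = 226379886 > bound (violated).

Step 1: Compute V_q(n, t) = Σ_{j=0}^1 C(n, j) (q−1)^j.
  j = 0: C(12,0)·(6)^0 = 1·1 = 1.
  j = 1: C(12,1)·(6)^1 = 12·6 = 72.
  V_q(n, t) = 1 + 72 = 73.
Step 2: q^n = 7^12 = 13841287201.
Step 3: Hamming bound ⌊q^n / V_q(n,t)⌋ = ⌊13841287201/73⌋ = 189606673.
Step 4: Compare |C| = 226379886 to 189606673: violated.
The claimed |C| lies above the Hamming bound, so no 7-ary code of length 12 with d ≥ 3 can have 226379886 codewords.


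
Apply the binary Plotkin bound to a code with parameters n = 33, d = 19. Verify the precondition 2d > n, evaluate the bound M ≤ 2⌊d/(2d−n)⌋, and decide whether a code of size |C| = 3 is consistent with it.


Plotkin bound M ≤ 6; given |C| = 3 ≤ bound (satisfied).

Check applicability: 2d = 38, n = 33.
2d − n = 5 > 0, so Plotkin applies.
Compute d/(2d−n) = 19/5 ≈ 3.8000.
⌊d/(2d−n)⌋ = 3.
Plotkin bound: M ≤ 2·3 = 6.
Given |C| = 3, check: satisfied.
This |C| is below the Plotkin bound.


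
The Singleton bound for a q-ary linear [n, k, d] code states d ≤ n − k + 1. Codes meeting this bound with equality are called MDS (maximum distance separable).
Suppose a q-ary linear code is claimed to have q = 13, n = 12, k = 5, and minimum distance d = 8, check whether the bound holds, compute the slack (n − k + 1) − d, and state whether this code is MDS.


Singleton RHS = n − k + 1 = 8, slack = 0, bound satisfied, MDS.

Singleton bound: d ≤ n − k + 1.
Here n = 12, k = 5, so n − k + 1 = 8.
Given d = 8, check d ≤ 8: YES.
Slack = (n − k + 1) − d = 0.
The code is MDS (slack = 0).
Description: the claimed parameters are [12, 5, 8]_13; such a code would be MDS (meets Singleton bound).


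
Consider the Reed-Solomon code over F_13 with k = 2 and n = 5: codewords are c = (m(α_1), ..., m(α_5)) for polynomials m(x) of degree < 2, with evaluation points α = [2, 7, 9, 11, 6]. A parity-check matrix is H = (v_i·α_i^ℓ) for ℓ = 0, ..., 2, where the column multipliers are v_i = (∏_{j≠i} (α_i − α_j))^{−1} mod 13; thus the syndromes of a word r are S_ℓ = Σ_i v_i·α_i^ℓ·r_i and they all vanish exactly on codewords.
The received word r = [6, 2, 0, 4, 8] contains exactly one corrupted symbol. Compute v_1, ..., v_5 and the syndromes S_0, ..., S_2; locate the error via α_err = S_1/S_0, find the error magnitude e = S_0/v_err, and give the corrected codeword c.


S = (7, 11, 8), error at position 3, error magnitude e = 10, c = [6, 2, 3, 4, 8].

Step 1: column multipliers v_i = (∏_{j≠i}(α_i − α_j))^{−1} mod 13.
  i = 1 (α = 2): (2−7)(2−9)(2−11)(2−6) = (−5)·(−7)·(−9)·(−4) = 1260 ≡ 12, so v_1 = 12^{−1} = 12 (mod 13).
  i = 2 (α = 7): (7−2)(7−9)(7−11)(7−6) = 5·(−2)·(−4)·1 = 40 ≡ 1, so v_2 = 1^{−1} = 1 (mod 13).
  i = 3 (α = 9): (9−2)(9−7)(9−11)(9−6) = 7·2·(−2)·3 = −84 ≡ 7, so v_3 = 7^{−1} = 2 (mod 13).
  i = 4 (α = 11): (11−2)(11−7)(11−9)(11−6) = 9·4·2·5 = 360 ≡ 9, so v_4 = 9^{−1} = 3 (mod 13).
  i = 5 (α = 6): (6−2)(6−7)(6−9)(6−11) = 4·(−1)·(−3)·(−5) = −60 ≡ 5, so v_5 = 5^{−1} = 8 (mod 13).
  v = [12, 1, 2, 3, 8].
Step 2: syndromes of r = [6, 2, 0, 4, 8] (all sums mod 13).
  S_0 = Σ v_i r_i = 12·6 + 1·2 + 2·0 + 3·4 + 8·8 = 150 ≡ 7.
  S_1 = Σ v_i α_i r_i = 12·2·6 + 1·7·2 + 2·9·0 + 3·11·4 + 8·6·8 = 674 ≡ 11.
  α_i^2 mod 13 = [4, 10, 3, 4, 10].
  S_2 = Σ v_i α_i^2 r_i = 12·4·6 + 1·10·2 + 2·3·0 + 3·4·4 + 8·10·8 = 996 ≡ 8.
  S = (7, 11, 8) ≠ 0, so r is not a codeword (an error is present).
Step 3: locate the error. For a single error e at position i, S_ℓ = v_i·e·α_i^ℓ, so α_err = S_1/S_0.
  S_0^{−1} = 7^{−1} = 2 (mod 13), so α_err = 11·2 = 22 ≡ 9 = α_3. Error position i = 3.
  Consistency check: S_2/S_1 = 8·6 = 48 ≡ 9 = α_err ✓ (single-error assumption holds).
Step 4: error magnitude e = S_0/v_3 = S_0·∏_{j≠3}(α_3 − α_j) = 7·7 = 49 ≡ 10 (mod 13).
Step 5: correct position 3: c_3 = r_3 − e = 0 − 10 ≡ 3 (mod 13). Hence c = [6, 2, 3, 4, 8].
  Check: interpolating c through the α_i gives m(x) = 5 + 7·x (degree < 2) with m(α_i) = c_i for every i, so c is indeed a codeword.


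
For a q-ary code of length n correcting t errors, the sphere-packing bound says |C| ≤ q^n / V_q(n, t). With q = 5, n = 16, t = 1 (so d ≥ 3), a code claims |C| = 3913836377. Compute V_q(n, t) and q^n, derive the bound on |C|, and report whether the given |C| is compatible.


V_q(n, t) = 65, q^n = 152587890625, Hamming bound = 2347506009, |C| = 3913836377 > bound (violated).

Step 1: Compute V_q(n, t) = Σ_{j=0}^1 C(n, j) (q−1)^j.
  j = 0: C(16,0)·(4)^0 = 1·1 = 1.
  j = 1: C(16,1)·(4)^1 = 16·4 = 64.
  V_q(n, t) = 1 + 64 = 65.
Step 2: q^n = 5^16 = 152587890625.
Step 3: Hamming bound ⌊q^n / V_q(n,t)⌋ = ⌊152587890625/65⌋ = 2347506009.
Step 4: Compare |C| = 3913836377 to 2347506009: violated.
The claimed |C| lies above the Hamming bound, so no 5-ary code of length 16 with d ≥ 3 can have 3913836377 codewords.


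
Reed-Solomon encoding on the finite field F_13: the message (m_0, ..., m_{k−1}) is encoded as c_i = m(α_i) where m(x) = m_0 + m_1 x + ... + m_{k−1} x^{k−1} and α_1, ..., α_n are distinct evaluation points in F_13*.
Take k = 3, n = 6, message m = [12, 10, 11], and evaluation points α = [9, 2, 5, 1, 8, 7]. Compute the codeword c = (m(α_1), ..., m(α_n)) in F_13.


c = [5, 11, 12, 7, 3, 10]

Message polynomial: m(x) = 12 + 10·x + 11·x^2 (mod 13).
For each evaluation point α_i, compute m(α_i) mod 13:
  α_1 = 9: Horner steps 11 → 5 → 5, so m(9) = 5.
  α_2 = 2: Horner steps 11 → 6 → 11, so m(2) = 11.
  α_3 = 5: Horner steps 11 → 0 → 12, so m(5) = 12.
  α_4 = 1: Horner steps 11 → 8 → 7, so m(1) = 7.
  α_5 = 8: Horner steps 11 → 7 → 3, so m(8) = 3.
  α_6 = 7: Horner steps 11 → 9 → 10, so m(7) = 10.
Codeword c = [5, 11, 12, 7, 3, 10] ∈ F_13^6.


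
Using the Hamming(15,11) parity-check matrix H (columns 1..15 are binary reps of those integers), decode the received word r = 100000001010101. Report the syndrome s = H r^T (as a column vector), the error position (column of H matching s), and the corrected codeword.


s = (0, 0, 0, 1)^T, error position = 1, corrected codeword c = 000000001010101

Compute s = H r^T mod 2 one row at a time:
  s_1 = 0 + 1 + 0 + 1 + 0 + 1 + 0 + 1 = 4 ≡ 0 (mod 2).
  s_2 = 0 + 0 + 0 + 0 + 0 + 1 + 0 + 1 = 2 ≡ 0 (mod 2).
  s_3 = 0 + 0 + 0 + 0 + 0 + 1 + 0 + 1 = 2 ≡ 0 (mod 2).
  s_4 = 1 + 0 + 0 + 0 + 1 + 1 + 1 + 1 = 5 ≡ 1 (mod 2).
s = (0, 0, 0, 1)^T — this equals column 1 of H (binary 0001), so error is at position 1.
Correct: flip bit 1 of r = 100000001010101 to get c = 000000001010101.


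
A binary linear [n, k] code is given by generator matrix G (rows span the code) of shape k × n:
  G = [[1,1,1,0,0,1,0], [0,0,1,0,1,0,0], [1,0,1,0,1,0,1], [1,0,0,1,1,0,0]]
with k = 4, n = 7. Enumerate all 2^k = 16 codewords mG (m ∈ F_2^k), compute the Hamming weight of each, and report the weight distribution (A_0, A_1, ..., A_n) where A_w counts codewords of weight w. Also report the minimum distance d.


Weight distribution: A_0 = 1, A_2 = 2, A_3 = 5, A_4 = 5, A_5 = 2, A_7 = 1. Minimum distance d = 2.

Enumerate all 2^4 = 16 messages m ∈ F_2^4.
For each, compute codeword c = mG in F_2^7, then tally its weight.
  m = 0000 → c = 0000000, weight = 0.
  m = 1000 → c = 1110010, weight = 4.
  m = 0100 → c = 0010100, weight = 2.
  m = 1100 → c = 1100110, weight = 4.
  m = 0010 → c = 1010101, weight = 4.
  m = 1010 → c = 0100111, weight = 4.
  m = 0110 → c = 1000001, weight = 2.
  m = 1110 → c = 0110011, weight = 4.
  m = 0001 → c = 1001100, weight = 3.
  m = 1001 → c = 0111110, weight = 5.
  m = 0101 → c = 1011000, weight = 3.
  m = 1101 → c = 0101010, weight = 3.
  m = 0011 → c = 0011001, weight = 3.
  m = 1011 → c = 1101011, weight = 5.
  m = 0111 → c = 0001101, weight = 3.
  m = 1111 → c = 1111111, weight = 7.
Tally weights:
  weight 0: 1 codewords.
  weight 2: 2 codewords.
  weight 3: 5 codewords.
  weight 4: 5 codewords.
  weight 5: 2 codewords.
  weight 7: 1 codewords.
Minimum distance d = smallest w > 0 with A_w > 0 = 2.
Sanity: Σ A_w = 16 = 2^4 = 16 ✓.


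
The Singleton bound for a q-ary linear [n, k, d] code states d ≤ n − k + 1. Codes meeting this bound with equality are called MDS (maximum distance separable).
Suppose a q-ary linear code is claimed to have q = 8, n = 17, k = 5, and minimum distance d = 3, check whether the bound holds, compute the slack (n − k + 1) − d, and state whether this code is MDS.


Singleton RHS = n − k + 1 = 13, slack = 10, bound satisfied, not MDS.

Singleton bound: d ≤ n − k + 1.
Here n = 17, k = 5, so n − k + 1 = 13.
Given d = 3, check d ≤ 13: YES.
Slack = (n − k + 1) − d = 10.
The code is NOT MDS (slack = 10 > 0).
Description: the claimed parameters are [17, 5, 3]_8; such a code would be non-MDS.


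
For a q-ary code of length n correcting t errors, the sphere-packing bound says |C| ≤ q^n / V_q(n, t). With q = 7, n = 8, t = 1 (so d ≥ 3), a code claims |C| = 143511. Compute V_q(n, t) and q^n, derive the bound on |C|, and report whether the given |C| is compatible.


V_q(n, t) = 49, q^n = 5764801, Hamming bound = 117649, |C| = 143511 > bound (violated).

Step 1: Compute V_q(n, t) = Σ_{j=0}^1 C(n, j) (q−1)^j.
  j = 0: C(8,0)·(6)^0 = 1·1 = 1.
  j = 1: C(8,1)·(6)^1 = 8·6 = 48.
  V_q(n, t) = 1 + 48 = 49.
Step 2: q^n = 7^8 = 5764801.
Step 3: Hamming bound ⌊q^n / V_q(n,t)⌋ = ⌊5764801/49⌋ = 117649.
Step 4: Compare |C| = 143511 to 117649: violated.
The claimed |C| lies above the Hamming bound, so no 7-ary code of length 8 with d ≥ 3 can have 143511 codewords.


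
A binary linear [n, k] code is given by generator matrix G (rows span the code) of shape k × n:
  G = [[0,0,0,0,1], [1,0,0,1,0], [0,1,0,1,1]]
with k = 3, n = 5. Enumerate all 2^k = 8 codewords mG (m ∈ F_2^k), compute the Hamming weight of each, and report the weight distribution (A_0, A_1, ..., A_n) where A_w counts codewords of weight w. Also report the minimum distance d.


Weight distribution: A_0 = 1, A_1 = 1, A_2 = 3, A_3 = 3. Minimum distance d = 1.

Enumerate all 2^3 = 8 messages m ∈ F_2^3.
For each, compute codeword c = mG in F_2^5, then tally its weight.
  m = 000 → c = 00000, weight = 0.
  m = 100 → c = 00001, weight = 1.
  m = 010 → c = 10010, weight = 2.
  m = 110 → c = 10011, weight = 3.
  m = 001 → c = 01011, weight = 3.
  m = 101 → c = 01010, weight = 2.
  m = 011 → c = 11001, weight = 3.
  m = 111 → c = 11000, weight = 2.
Tally weights:
  weight 0: 1 codewords.
  weight 1: 1 codewords.
  weight 2: 3 codewords.
  weight 3: 3 codewords.
Minimum distance d = smallest w > 0 with A_w > 0 = 1.
Sanity: Σ A_w = 8 = 2^3 = 8 ✓.


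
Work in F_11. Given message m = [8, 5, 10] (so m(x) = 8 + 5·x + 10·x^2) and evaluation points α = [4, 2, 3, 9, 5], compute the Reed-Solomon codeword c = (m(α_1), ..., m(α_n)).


c = [1, 3, 3, 5, 8]

Message polynomial: m(x) = 8 + 5·x + 10·x^2 (mod 11).
For each evaluation point α_i, compute m(α_i) mod 11:
  α_1 = 4: Horner steps 10 → 1 → 1, so m(4) = 1.
  α_2 = 2: Horner steps 10 → 3 → 3, so m(2) = 3.
  α_3 = 3: Horner steps 10 → 2 → 3, so m(3) = 3.
  α_4 = 9: Horner steps 10 → 7 → 5, so m(9) = 5.
  α_5 = 5: Horner steps 10 → 0 → 8, so m(5) = 8.
Codeword c = [1, 3, 3, 5, 8] ∈ F_11^5.


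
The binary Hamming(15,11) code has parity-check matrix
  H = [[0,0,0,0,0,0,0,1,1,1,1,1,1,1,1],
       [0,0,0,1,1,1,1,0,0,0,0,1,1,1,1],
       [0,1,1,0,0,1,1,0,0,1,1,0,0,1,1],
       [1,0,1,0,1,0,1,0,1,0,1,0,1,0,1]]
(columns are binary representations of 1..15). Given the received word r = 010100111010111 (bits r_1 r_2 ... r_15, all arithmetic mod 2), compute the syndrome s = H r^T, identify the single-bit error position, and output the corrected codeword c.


s = (0, 1, 1, 1)^T, error position = 7, corrected codeword c = 010100011010111

Compute s = H r^T mod 2 one row at a time:
  s_1 = 1 + 1 + 0 + 1 + 0 + 1 + 1 + 1 = 6 ≡ 0 (mod 2).
  s_2 = 1 + 0 + 0 + 1 + 0 + 1 + 1 + 1 = 5 ≡ 1 (mod 2).
  s_3 = 1 + 0 + 0 + 1 + 0 + 1 + 1 + 1 = 5 ≡ 1 (mod 2).
  s_4 = 0 + 0 + 0 + 1 + 1 + 1 + 1 + 1 = 5 ≡ 1 (mod 2).
s = (0, 1, 1, 1)^T — this equals column 7 of H (binary 0111), so error is at position 7.
Correct: flip bit 7 of r = 010100111010111 to get c = 010100011010111.


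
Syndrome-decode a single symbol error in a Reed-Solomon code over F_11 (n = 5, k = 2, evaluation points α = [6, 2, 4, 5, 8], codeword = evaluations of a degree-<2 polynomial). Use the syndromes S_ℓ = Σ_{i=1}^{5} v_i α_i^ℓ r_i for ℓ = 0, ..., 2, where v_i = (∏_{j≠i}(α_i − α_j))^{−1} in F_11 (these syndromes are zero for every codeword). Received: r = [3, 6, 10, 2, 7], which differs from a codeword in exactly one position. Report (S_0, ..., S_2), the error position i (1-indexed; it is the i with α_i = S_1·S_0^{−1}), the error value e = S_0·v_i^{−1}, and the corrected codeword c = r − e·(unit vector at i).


S = (5, 3, 4), error at position 4, error magnitude e = 1, c = [3, 6, 10, 1, 7].

Step 1: column multipliers v_i = (∏_{j≠i}(α_i − α_j))^{−1} mod 11.
  i = 1 (α = 6): (6−2)(6−4)(6−5)(6−8) = 4·2·1·(−2) = −16 ≡ 6, so v_1 = 6^{−1} = 2 (mod 11).
  i = 2 (α = 2): (2−6)(2−4)(2−5)(2−8) = (−4)·(−2)·(−3)·(−6) = 144 ≡ 1, so v_2 = 1^{−1} = 1 (mod 11).
  i = 3 (α = 4): (4−6)(4−2)(4−5)(4−8) = (−2)·2·(−1)·(−4) = −16 ≡ 6, so v_3 = 6^{−1} = 2 (mod 11).
  i = 4 (α = 5): (5−6)(5−2)(5−4)(5−8) = (−1)·3·1·(−3) = 9 ≡ 9, so v_4 = 9^{−1} = 5 (mod 11).
  i = 5 (α = 8): (8−6)(8−2)(8−4)(8−5) = 2·6·4·3 = 144 ≡ 1, so v_5 = 1^{−1} = 1 (mod 11).
  v = [2, 1, 2, 5, 1].
Step 2: syndromes of r = [3, 6, 10, 2, 7] (all sums mod 11).
  S_0 = Σ v_i r_i = 2·3 + 1·6 + 2·10 + 5·2 + 1·7 = 49 ≡ 5.
  S_1 = Σ v_i α_i r_i = 2·6·3 + 1·2·6 + 2·4·10 + 5·5·2 + 1·8·7 = 234 ≡ 3.
  α_i^2 mod 11 = [3, 4, 5, 3, 9].
  S_2 = Σ v_i α_i^2 r_i = 2·3·3 + 1·4·6 + 2·5·10 + 5·3·2 + 1·9·7 = 235 ≡ 4.
  S = (5, 3, 4) ≠ 0, so r is not a codeword (an error is present).
Step 3: locate the error. For a single error e at position i, S_ℓ = v_i·e·α_i^ℓ, so α_err = S_1/S_0.
  S_0^{−1} = 5^{−1} = 9 (mod 11), so α_err = 3·9 = 27 ≡ 5 = α_4. Error position i = 4.
  Consistency check: S_2/S_1 = 4·4 = 16 ≡ 5 = α_err ✓ (single-error assumption holds).
Step 4: error magnitude e = S_0/v_4 = S_0·∏_{j≠4}(α_4 − α_j) = 5·9 = 45 ≡ 1 (mod 11).
Step 5: correct position 4: c_4 = r_4 − e = 2 − 1 ≡ 1 (mod 11). Hence c = [3, 6, 10, 1, 7].
  Check: interpolating c through the α_i gives m(x) = 2 + 2·x (degree < 2) with m(α_i) = c_i for every i, so c is indeed a codeword.


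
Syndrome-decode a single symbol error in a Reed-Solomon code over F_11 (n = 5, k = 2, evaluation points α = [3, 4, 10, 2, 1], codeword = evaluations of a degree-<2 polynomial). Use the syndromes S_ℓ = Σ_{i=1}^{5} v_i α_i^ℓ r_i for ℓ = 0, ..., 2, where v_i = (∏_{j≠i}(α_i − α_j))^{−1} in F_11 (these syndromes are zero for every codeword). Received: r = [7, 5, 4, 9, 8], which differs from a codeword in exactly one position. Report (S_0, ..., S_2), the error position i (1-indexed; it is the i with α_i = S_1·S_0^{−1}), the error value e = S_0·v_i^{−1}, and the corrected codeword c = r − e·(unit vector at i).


S = (3, 3, 3), error at position 5, error magnitude e = 8, c = [7, 5, 4, 9, 0].

Step 1: column multipliers v_i = (∏_{j≠i}(α_i − α_j))^{−1} mod 11.
  i = 1 (α = 3): (3−4)(3−10)(3−2)(3−1) = (−1)·(−7)·1·2 = 14 ≡ 3, so v_1 = 3^{−1} = 4 (mod 11).
  i = 2 (α = 4): (4−3)(4−10)(4−2)(4−1) = 1·(−6)·2·3 = −36 ≡ 8, so v_2 = 8^{−1} = 7 (mod 11).
  i = 3 (α = 10): (10−3)(10−4)(10−2)(10−1) = 7·6·8·9 = 3024 ≡ 10, so v_3 = 10^{−1} = 10 (mod 11).
  i = 4 (α = 2): (2−3)(2−4)(2−10)(2−1) = (−1)·(−2)·(−8)·1 = −16 ≡ 6, so v_4 = 6^{−1} = 2 (mod 11).
  i = 5 (α = 1): (1−3)(1−4)(1−10)(1−2) = (−2)·(−3)·(−9)·(−1) = 54 ≡ 10, so v_5 = 10^{−1} = 10 (mod 11).
  v = [4, 7, 10, 2, 10].
Step 2: syndromes of r = [7, 5, 4, 9, 8] (all sums mod 11).
  S_0 = Σ v_i r_i = 4·7 + 7·5 + 10·4 + 2·9 + 10·8 = 201 ≡ 3.
  S_1 = Σ v_i α_i r_i = 4·3·7 + 7·4·5 + 10·10·4 + 2·2·9 + 10·1·8 = 740 ≡ 3.
  α_i^2 mod 11 = [9, 5, 1, 4, 1].
  S_2 = Σ v_i α_i^2 r_i = 4·9·7 + 7·5·5 + 10·1·4 + 2·4·9 + 10·1·8 = 619 ≡ 3.
  S = (3, 3, 3) ≠ 0, so r is not a codeword (an error is present).
Step 3: locate the error. For a single error e at position i, S_ℓ = v_i·e·α_i^ℓ, so α_err = S_1/S_0.
  S_0^{−1} = 3^{−1} = 4 (mod 11), so α_err = 3·4 = 12 ≡ 1 = α_5. Error position i = 5.
  Consistency check: S_2/S_1 = 3·4 = 12 ≡ 1 = α_err ✓ (single-error assumption holds).
Step 4: error magnitude e = S_0/v_5 = S_0·∏_{j≠5}(α_5 − α_j) = 3·10 = 30 ≡ 8 (mod 11).
Step 5: correct position 5: c_5 = r_5 − e = 8 − 8 ≡ 0 (mod 11). Hence c = [7, 5, 4, 9, 0].
  Check: interpolating c through the α_i gives m(x) = 2 + 9·x (degree < 2) with m(α_i) = c_i for every i, so c is indeed a codeword.


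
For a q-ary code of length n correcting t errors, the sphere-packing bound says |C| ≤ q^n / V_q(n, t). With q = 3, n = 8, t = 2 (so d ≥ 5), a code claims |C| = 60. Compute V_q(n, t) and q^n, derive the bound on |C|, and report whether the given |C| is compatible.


V_q(n, t) = 129, q^n = 6561, Hamming bound = 50, |C| = 60 > bound (violated).

Step 1: Compute V_q(n, t) = Σ_{j=0}^2 C(n, j) (q−1)^j.
  j = 0: C(8,0)·(2)^0 = 1·1 = 1.
  j = 1: C(8,1)·(2)^1 = 8·2 = 16.
  j = 2: C(8,2)·(2)^2 = 28·4 = 112.
  V_q(n, t) = 1 + 16 + 112 = 129.
Step 2: q^n = 3^8 = 6561.
Step 3: Hamming bound ⌊q^n / V_q(n,t)⌋ = ⌊6561/129⌋ = 50.
Step 4: Compare |C| = 60 to 50: violated.
The claimed |C| lies above the Hamming bound, so no 3-ary code of length 8 with d ≥ 5 can have 60 codewords.


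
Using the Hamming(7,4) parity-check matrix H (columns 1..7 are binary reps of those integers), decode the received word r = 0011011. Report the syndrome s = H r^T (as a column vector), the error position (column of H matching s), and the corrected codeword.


s = (1, 1, 0)^T, error position = 6, corrected codeword c = 0011001

Compute s = H r^T mod 2 one row at a time:
  s_1 = 1 + 0 + 1 + 1 = 3 ≡ 1 (mod 2).
  s_2 = 0 + 1 + 1 + 1 = 3 ≡ 1 (mod 2).
  s_3 = 0 + 1 + 0 + 1 = 2 ≡ 0 (mod 2).
s = (1, 1, 0)^T — this equals column 6 of H (binary 110), so error is at position 6.
Correct: flip bit 6 of r = 0011011 to get c = 0011001.


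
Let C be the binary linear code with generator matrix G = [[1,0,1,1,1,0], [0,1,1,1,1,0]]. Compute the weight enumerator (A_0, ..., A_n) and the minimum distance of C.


Weight distribution: A_0 = 1, A_2 = 1, A_4 = 2. Minimum distance d = 2.

Enumerate all 2^2 = 4 messages m ∈ F_2^2.
For each, compute codeword c = mG in F_2^6, then tally its weight.
  m = 00 → c = 000000, weight = 0.
  m = 10 → c = 101110, weight = 4.
  m = 01 → c = 011110, weight = 4.
  m = 11 → c = 110000, weight = 2.
Tally weights:
  weight 0: 1 codewords.
  weight 2: 1 codewords.
  weight 4: 2 codewords.
Minimum distance d = smallest w > 0 with A_w > 0 = 2.
Sanity: Σ A_w = 4 = 2^2 = 4 ✓.


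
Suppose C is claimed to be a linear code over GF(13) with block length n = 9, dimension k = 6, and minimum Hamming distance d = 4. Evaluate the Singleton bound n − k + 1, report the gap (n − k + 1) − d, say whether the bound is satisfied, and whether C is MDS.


Singleton RHS = n − k + 1 = 4, slack = 0, bound satisfied, MDS.

Singleton bound: d ≤ n − k + 1.
Here n = 9, k = 6, so n − k + 1 = 4.
Given d = 4, check d ≤ 4: YES.
Slack = (n − k + 1) − d = 0.
The code is MDS (slack = 0).
Description: the claimed parameters are [9, 6, 4]_13; such a code would be MDS (meets Singleton bound).


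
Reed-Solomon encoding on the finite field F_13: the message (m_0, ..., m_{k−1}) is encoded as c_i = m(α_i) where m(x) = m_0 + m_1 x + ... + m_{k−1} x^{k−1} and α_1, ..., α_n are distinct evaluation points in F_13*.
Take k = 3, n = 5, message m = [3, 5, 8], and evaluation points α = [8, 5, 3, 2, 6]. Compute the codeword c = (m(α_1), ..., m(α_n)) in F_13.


c = [9, 7, 12, 6, 9]

Message polynomial: m(x) = 3 + 5·x + 8·x^2 (mod 13).
For each evaluation point α_i, compute m(α_i) mod 13:
  α_1 = 8: Horner steps 8 → 4 → 9, so m(8) = 9.
  α_2 = 5: Horner steps 8 → 6 → 7, so m(5) = 7.
  α_3 = 3: Horner steps 8 → 3 → 12, so m(3) = 12.
  α_4 = 2: Horner steps 8 → 8 → 6, so m(2) = 6.
  α_5 = 6: Horner steps 8 → 1 → 9, so m(6) = 9.
Codeword c = [9, 7, 12, 6, 9] ∈ F_13^5.


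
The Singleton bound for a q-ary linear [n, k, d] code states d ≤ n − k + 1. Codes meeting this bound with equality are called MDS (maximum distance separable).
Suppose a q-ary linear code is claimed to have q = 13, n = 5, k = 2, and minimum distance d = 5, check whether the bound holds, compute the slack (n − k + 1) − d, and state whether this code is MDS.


Singleton RHS = n − k + 1 = 4, slack = -1, bound violated (no such code; not MDS).

Singleton bound: d ≤ n − k + 1.
Here n = 5, k = 2, so n − k + 1 = 4.
Given d = 5, check d ≤ 4: NO.
Slack = (n − k + 1) − d = -1.
The slack is negative: d = 5 exceeds n − k + 1 = 4 by 1, so the Singleton bound is violated and no linear [5, 2, 5]_13 code can exist. In particular it is not MDS (MDS requires d = n − k + 1 exactly).
Description: the claimed parameters are [5, 2, 5]_13; such a code would be impossible (violates the Singleton bound).


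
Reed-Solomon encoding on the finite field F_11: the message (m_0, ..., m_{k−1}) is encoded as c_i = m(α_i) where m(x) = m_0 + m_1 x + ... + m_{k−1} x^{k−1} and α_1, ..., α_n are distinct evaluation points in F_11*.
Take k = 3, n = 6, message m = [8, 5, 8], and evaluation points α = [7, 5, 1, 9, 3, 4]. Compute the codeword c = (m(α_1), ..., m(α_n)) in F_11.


c = [6, 2, 10, 8, 7, 2]

Message polynomial: m(x) = 8 + 5·x + 8·x^2 (mod 11).
For each evaluation point α_i, compute m(α_i) mod 11:
  α_1 = 7: Horner steps 8 → 6 → 6, so m(7) = 6.
  α_2 = 5: Horner steps 8 → 1 → 2, so m(5) = 2.
  α_3 = 1: Horner steps 8 → 2 → 10, so m(1) = 10.
  α_4 = 9: Horner steps 8 → 0 → 8, so m(9) = 8.
  α_5 = 3: Horner steps 8 → 7 → 7, so m(3) = 7.
  α_6 = 4: Horner steps 8 → 4 → 2, so m(4) = 2.
Codeword c = [6, 2, 10, 8, 7, 2] ∈ F_11^6.


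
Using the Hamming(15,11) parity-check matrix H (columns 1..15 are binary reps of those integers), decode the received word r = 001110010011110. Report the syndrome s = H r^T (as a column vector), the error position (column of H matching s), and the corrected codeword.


s = (1, 1, 1, 0)^T, error position = 14, corrected codeword c = 001110010011100

Compute s = H r^T mod 2 one row at a time:
  s_1 = 1 + 0 + 0 + 1 + 1 + 1 + 1 + 0 = 5 ≡ 1 (mod 2).
  s_2 = 1 + 1 + 0 + 0 + 1 + 1 + 1 + 0 = 5 ≡ 1 (mod 2).
  s_3 = 0 + 1 + 0 + 0 + 0 + 1 + 1 + 0 = 3 ≡ 1 (mod 2).
  s_4 = 0 + 1 + 1 + 0 + 0 + 1 + 1 + 0 = 4 ≡ 0 (mod 2).
s = (1, 1, 1, 0)^T — this equals column 14 of H (binary 1110), so error is at position 14.
Correct: flip bit 14 of r = 001110010011110 to get c = 001110010011100.


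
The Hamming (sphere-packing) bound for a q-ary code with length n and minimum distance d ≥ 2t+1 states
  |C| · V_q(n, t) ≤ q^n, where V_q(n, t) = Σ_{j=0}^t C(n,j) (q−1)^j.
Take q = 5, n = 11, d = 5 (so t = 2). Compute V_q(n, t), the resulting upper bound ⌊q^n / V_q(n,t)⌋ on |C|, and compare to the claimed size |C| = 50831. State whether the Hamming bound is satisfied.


V_q(n, t) = 925, q^n = 48828125, Hamming bound = 52787, |C| = 50831 ≤ bound (satisfied).

Step 1: Compute V_q(n, t) = Σ_{j=0}^2 C(n, j) (q−1)^j.
  j = 0: C(11,0)·(4)^0 = 1·1 = 1.
  j = 1: C(11,1)·(4)^1 = 11·4 = 44.
  j = 2: C(11,2)·(4)^2 = 55·16 = 880.
  V_q(n, t) = 1 + 44 + 880 = 925.
Step 2: q^n = 5^11 = 48828125.
Step 3: Hamming bound ⌊q^n / V_q(n,t)⌋ = ⌊48828125/925⌋ = 52787.
Step 4: Compare |C| = 50831 to 52787: satisfied.
The claimed |C| lies below the Hamming bound.


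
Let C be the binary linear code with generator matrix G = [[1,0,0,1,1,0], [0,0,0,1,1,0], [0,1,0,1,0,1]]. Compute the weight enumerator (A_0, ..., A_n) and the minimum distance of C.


Weight distribution: A_0 = 1, A_1 = 1, A_2 = 1, A_3 = 3, A_4 = 2. Minimum distance d = 1.

Enumerate all 2^3 = 8 messages m ∈ F_2^3.
For each, compute codeword c = mG in F_2^6, then tally its weight.
  m = 000 → c = 000000, weight = 0.
  m = 100 → c = 100110, weight = 3.
  m = 010 → c = 000110, weight = 2.
  m = 110 → c = 100000, weight = 1.
  m = 001 → c = 010101, weight = 3.
  m = 101 → c = 110011, weight = 4.
  m = 011 → c = 010011, weight = 3.
  m = 111 → c = 110101, weight = 4.
Tally weights:
  weight 0: 1 codewords.
  weight 1: 1 codewords.
  weight 2: 1 codewords.
  weight 3: 3 codewords.
  weight 4: 2 codewords.
Minimum distance d = smallest w > 0 with A_w > 0 = 1.
Sanity: Σ A_w = 8 = 2^3 = 8 ✓.


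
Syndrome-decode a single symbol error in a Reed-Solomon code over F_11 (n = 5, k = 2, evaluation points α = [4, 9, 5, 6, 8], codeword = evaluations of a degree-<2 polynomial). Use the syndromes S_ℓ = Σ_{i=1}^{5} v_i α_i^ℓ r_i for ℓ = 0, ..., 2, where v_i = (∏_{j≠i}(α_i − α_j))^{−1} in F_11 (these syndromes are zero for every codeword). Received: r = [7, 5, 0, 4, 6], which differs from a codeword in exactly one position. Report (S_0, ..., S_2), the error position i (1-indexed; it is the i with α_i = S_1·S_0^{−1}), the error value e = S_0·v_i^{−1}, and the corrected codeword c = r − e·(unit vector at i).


S = (3, 2, 5), error at position 5, error magnitude e = 5, c = [7, 5, 0, 4, 1].

Step 1: column multipliers v_i = (∏_{j≠i}(α_i − α_j))^{−1} mod 11.
  i = 1 (α = 4): (4−9)(4−5)(4−6)(4−8) = (−5)·(−1)·(−2)·(−4) = 40 ≡ 7, so v_1 = 7^{−1} = 8 (mod 11).
  i = 2 (α = 9): (9−4)(9−5)(9−6)(9−8) = 5·4·3·1 = 60 ≡ 5, so v_2 = 5^{−1} = 9 (mod 11).
  i = 3 (α = 5): (5−4)(5−9)(5−6)(5−8) = 1·(−4)·(−1)·(−3) = −12 ≡ 10, so v_3 = 10^{−1} = 10 (mod 11).
  i = 4 (α = 6): (6−4)(6−9)(6−5)(6−8) = 2·(−3)·1·(−2) = 12 ≡ 1, so v_4 = 1^{−1} = 1 (mod 11).
  i = 5 (α = 8): (8−4)(8−9)(8−5)(8−6) = 4·(−1)·3·2 = −24 ≡ 9, so v_5 = 9^{−1} = 5 (mod 11).
  v = [8, 9, 10, 1, 5].
Step 2: syndromes of r = [7, 5, 0, 4, 6] (all sums mod 11).
  S_0 = Σ v_i r_i = 8·7 + 9·5 + 10·0 + 1·4 + 5·6 = 135 ≡ 3.
  S_1 = Σ v_i α_i r_i = 8·4·7 + 9·9·5 + 10·5·0 + 1·6·4 + 5·8·6 = 893 ≡ 2.
  α_i^2 mod 11 = [5, 4, 3, 3, 9].
  S_2 = Σ v_i α_i^2 r_i = 8·5·7 + 9·4·5 + 10·3·0 + 1·3·4 + 5·9·6 = 742 ≡ 5.
  S = (3, 2, 5) ≠ 0, so r is not a codeword (an error is present).
Step 3: locate the error. For a single error e at position i, S_ℓ = v_i·e·α_i^ℓ, so α_err = S_1/S_0.
  S_0^{−1} = 3^{−1} = 4 (mod 11), so α_err = 2·4 = 8 ≡ 8 = α_5. Error position i = 5.
  Consistency check: S_2/S_1 = 5·6 = 30 ≡ 8 = α_err ✓ (single-error assumption holds).
Step 4: error magnitude e = S_0/v_5 = S_0·∏_{j≠5}(α_5 − α_j) = 3·9 = 27 ≡ 5 (mod 11).
Step 5: correct position 5: c_5 = r_5 − e = 6 − 5 ≡ 1 (mod 11). Hence c = [7, 5, 0, 4, 1].
  Check: interpolating c through the α_i gives m(x) = 2 + 4·x (degree < 2) with m(α_i) = c_i for every i, so c is indeed a codeword.


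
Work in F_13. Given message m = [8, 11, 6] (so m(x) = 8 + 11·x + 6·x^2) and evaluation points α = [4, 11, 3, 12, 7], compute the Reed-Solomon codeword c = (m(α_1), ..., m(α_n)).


c = [5, 10, 4, 3, 2]

Message polynomial: m(x) = 8 + 11·x + 6·x^2 (mod 13).
For each evaluation point α_i, compute m(α_i) mod 13:
  α_1 = 4: Horner steps 6 → 9 → 5, so m(4) = 5.
  α_2 = 11: Horner steps 6 → 12 → 10, so m(11) = 10.
  α_3 = 3: Horner steps 6 → 3 → 4, so m(3) = 4.
  α_4 = 12: Horner steps 6 → 5 → 3, so m(12) = 3.
  α_5 = 7: Horner steps 6 → 1 → 2, so m(7) = 2.
Codeword c = [5, 10, 4, 3, 2] ∈ F_13^5.


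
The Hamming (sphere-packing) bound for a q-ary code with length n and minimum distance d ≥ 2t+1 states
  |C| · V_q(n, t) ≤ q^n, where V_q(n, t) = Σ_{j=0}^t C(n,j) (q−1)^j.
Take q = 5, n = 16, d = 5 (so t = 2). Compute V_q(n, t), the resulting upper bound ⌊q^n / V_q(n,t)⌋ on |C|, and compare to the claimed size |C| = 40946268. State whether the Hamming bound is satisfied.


V_q(n, t) = 1985, q^n = 152587890625, Hamming bound = 76870473, |C| = 40946268 ≤ bound (satisfied).

Step 1: Compute V_q(n, t) = Σ_{j=0}^2 C(n, j) (q−1)^j.
  j = 0: C(16,0)·(4)^0 = 1·1 = 1.
  j = 1: C(16,1)·(4)^1 = 16·4 = 64.
  j = 2: C(16,2)·(4)^2 = 120·16 = 1920.
  V_q(n, t) = 1 + 64 + 1920 = 1985.
Step 2: q^n = 5^16 = 152587890625.
Step 3: Hamming bound ⌊q^n / V_q(n,t)⌋ = ⌊152587890625/1985⌋ = 76870473.
Step 4: Compare |C| = 40946268 to 76870473: satisfied.
The claimed |C| lies below the Hamming bound.


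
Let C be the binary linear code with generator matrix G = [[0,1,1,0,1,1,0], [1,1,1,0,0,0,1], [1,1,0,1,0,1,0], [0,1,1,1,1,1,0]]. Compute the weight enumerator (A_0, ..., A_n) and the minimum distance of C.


Weight distribution: A_0 = 1, A_1 = 1, A_3 = 4, A_4 = 7, A_5 = 3. Minimum distance d = 1.

Enumerate all 2^4 = 16 messages m ∈ F_2^4.
For each, compute codeword c = mG in F_2^7, then tally its weight.
  m = 0000 → c = 0000000, weight = 0.
  m = 1000 → c = 0110110, weight = 4.
  m = 0100 → c = 1110001, weight = 4.
  m = 1100 → c = 1000111, weight = 4.
  m = 0010 → c = 1101010, weight = 4.
  m = 1010 → c = 1011100, weight = 4.
  m = 0110 → c = 0011011, weight = 4.
  m = 1110 → c = 0101101, weight = 4.
  m = 0001 → c = 0111110, weight = 5.
  m = 1001 → c = 0001000, weight = 1.
  m = 0101 → c = 1001111, weight = 5.
  m = 1101 → c = 1111001, weight = 5.
  m = 0011 → c = 1010100, weight = 3.
  m = 1011 → c = 1100010, weight = 3.
  m = 0111 → c = 0100101, weight = 3.
  m = 1111 → c = 0010011, weight = 3.
Tally weights:
  weight 0: 1 codewords.
  weight 1: 1 codewords.
  weight 3: 4 codewords.
  weight 4: 7 codewords.
  weight 5: 3 codewords.
Minimum distance d = smallest w > 0 with A_w > 0 = 1.
Sanity: Σ A_w = 16 = 2^4 = 16 ✓.


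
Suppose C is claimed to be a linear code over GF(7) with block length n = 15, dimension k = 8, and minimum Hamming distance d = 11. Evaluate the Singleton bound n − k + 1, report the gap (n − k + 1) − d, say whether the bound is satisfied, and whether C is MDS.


Singleton RHS = n − k + 1 = 8, slack = -3, bound violated (no such code; not MDS).

Singleton bound: d ≤ n − k + 1.
Here n = 15, k = 8, so n − k + 1 = 8.
Given d = 11, check d ≤ 8: NO.
Slack = (n − k + 1) − d = -3.
The slack is negative: d = 11 exceeds n − k + 1 = 8 by 3, so the Singleton bound is violated and no linear [15, 8, 11]_7 code can exist. In particular it is not MDS (MDS requires d = n − k + 1 exactly).
Description: the claimed parameters are [15, 8, 11]_7; such a code would be impossible (violates the Singleton bound).


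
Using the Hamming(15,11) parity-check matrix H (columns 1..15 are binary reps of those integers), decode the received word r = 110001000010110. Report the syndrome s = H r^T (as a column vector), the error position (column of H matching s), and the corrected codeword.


s = (1, 1, 0, 1)^T, error position = 13, corrected codeword c = 110001000010010

Compute s = H r^T mod 2 one row at a time:
  s_1 = 0 + 0 + 0 + 1 + 0 + 1 + 1 + 0 = 3 ≡ 1 (mod 2).
  s_2 = 0 + 0 + 1 + 0 + 0 + 1 + 1 + 0 = 3 ≡ 1 (mod 2).
  s_3 = 1 + 0 + 1 + 0 + 0 + 1 + 1 + 0 = 4 ≡ 0 (mod 2).
  s_4 = 1 + 0 + 0 + 0 + 0 + 1 + 1 + 0 = 3 ≡ 1 (mod 2).
s = (1, 1, 0, 1)^T — this equals column 13 of H (binary 1101), so error is at position 13.
Correct: flip bit 13 of r = 110001000010110 to get c = 110001000010010.


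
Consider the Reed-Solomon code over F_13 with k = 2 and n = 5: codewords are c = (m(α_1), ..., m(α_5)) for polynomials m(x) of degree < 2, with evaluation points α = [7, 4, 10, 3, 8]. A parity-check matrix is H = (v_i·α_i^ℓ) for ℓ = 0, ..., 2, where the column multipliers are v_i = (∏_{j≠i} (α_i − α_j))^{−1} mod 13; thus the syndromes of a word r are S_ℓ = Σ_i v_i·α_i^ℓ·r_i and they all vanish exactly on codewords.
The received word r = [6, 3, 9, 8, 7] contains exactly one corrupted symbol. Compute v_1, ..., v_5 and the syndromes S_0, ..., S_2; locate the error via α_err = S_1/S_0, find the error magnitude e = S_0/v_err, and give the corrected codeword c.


S = (11, 7, 8), error at position 4, error magnitude e = 6, c = [6, 3, 9, 2, 7].

Step 1: column multipliers v_i = (∏_{j≠i}(α_i − α_j))^{−1} mod 13.
  i = 1 (α = 7): (7−4)(7−10)(7−3)(7−8) = 3·(−3)·4·(−1) = 36 ≡ 10, so v_1 = 10^{−1} = 4 (mod 13).
  i = 2 (α = 4): (4−7)(4−10)(4−3)(4−8) = (−3)·(−6)·1·(−4) = −72 ≡ 6, so v_2 = 6^{−1} = 11 (mod 13).
  i = 3 (α = 10): (10−7)(10−4)(10−3)(10−8) = 3·6·7·2 = 252 ≡ 5, so v_3 = 5^{−1} = 8 (mod 13).
  i = 4 (α = 3): (3−7)(3−4)(3−10)(3−8) = (−4)·(−1)·(−7)·(−5) = 140 ≡ 10, so v_4 = 10^{−1} = 4 (mod 13).
  i = 5 (α = 8): (8−7)(8−4)(8−10)(8−3) = 1·4·(−2)·5 = −40 ≡ 12, so v_5 = 12^{−1} = 12 (mod 13).
  v = [4, 11, 8, 4, 12].
Step 2: syndromes of r = [6, 3, 9, 8, 7] (all sums mod 13).
  S_0 = Σ v_i r_i = 4·6 + 11·3 + 8·9 + 4·8 + 12·7 = 245 ≡ 11.
  S_1 = Σ v_i α_i r_i = 4·7·6 + 11·4·3 + 8·10·9 + 4·3·8 + 12·8·7 = 1788 ≡ 7.
  α_i^2 mod 13 = [10, 3, 9, 9, 12].
  S_2 = Σ v_i α_i^2 r_i = 4·10·6 + 11·3·3 + 8·9·9 + 4·9·8 + 12·12·7 = 2283 ≡ 8.
  S = (11, 7, 8) ≠ 0, so r is not a codeword (an error is present).
Step 3: locate the error. For a single error e at position i, S_ℓ = v_i·e·α_i^ℓ, so α_err = S_1/S_0.
  S_0^{−1} = 11^{−1} = 6 (mod 13), so α_err = 7·6 = 42 ≡ 3 = α_4. Error position i = 4.
  Consistency check: S_2/S_1 = 8·2 = 16 ≡ 3 = α_err ✓ (single-error assumption holds).
Step 4: error magnitude e = S_0/v_4 = S_0·∏_{j≠4}(α_4 − α_j) = 11·10 = 110 ≡ 6 (mod 13).
Step 5: correct position 4: c_4 = r_4 − e = 8 − 6 ≡ 2 (mod 13). Hence c = [6, 3, 9, 2, 7].
  Check: interpolating c through the α_i gives m(x) = 12 + 1·x (degree < 2) with m(α_i) = c_i for every i, so c is indeed a codeword.


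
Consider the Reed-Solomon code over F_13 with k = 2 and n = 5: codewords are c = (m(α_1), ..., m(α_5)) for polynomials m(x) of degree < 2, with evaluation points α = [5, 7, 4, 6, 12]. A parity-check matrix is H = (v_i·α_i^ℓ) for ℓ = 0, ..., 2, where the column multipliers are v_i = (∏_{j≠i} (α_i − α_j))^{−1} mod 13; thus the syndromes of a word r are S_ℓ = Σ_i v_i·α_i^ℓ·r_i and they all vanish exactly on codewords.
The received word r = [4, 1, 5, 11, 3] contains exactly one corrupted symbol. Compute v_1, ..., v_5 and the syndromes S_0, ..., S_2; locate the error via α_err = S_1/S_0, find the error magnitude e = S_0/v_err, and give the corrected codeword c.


S = (4, 7, 9), error at position 1, error magnitude e = 9, c = [8, 1, 5, 11, 3].

Step 1: column multipliers v_i = (∏_{j≠i}(α_i − α_j))^{−1} mod 13.
  i = 1 (α = 5): (5−7)(5−4)(5−6)(5−12) = (−2)·1·(−1)·(−7) = −14 ≡ 12, so v_1 = 12^{−1} = 12 (mod 13).
  i = 2 (α = 7): (7−5)(7−4)(7−6)(7−12) = 2·3·1·(−5) = −30 ≡ 9, so v_2 = 9^{−1} = 3 (mod 13).
  i = 3 (α = 4): (4−5)(4−7)(4−6)(4−12) = (−1)·(−3)·(−2)·(−8) = 48 ≡ 9, so v_3 = 9^{−1} = 3 (mod 13).
  i = 4 (α = 6): (6−5)(6−7)(6−4)(6−12) = 1·(−1)·2·(−6) = 12 ≡ 12, so v_4 = 12^{−1} = 12 (mod 13).
  i = 5 (α = 12): (12−5)(12−7)(12−4)(12−6) = 7·5·8·6 = 1680 ≡ 3, so v_5 = 3^{−1} = 9 (mod 13).
  v = [12, 3, 3, 12, 9].
Step 2: syndromes of r = [4, 1, 5, 11, 3] (all sums mod 13).
  S_0 = Σ v_i r_i = 12·4 + 3·1 + 3·5 + 12·11 + 9·3 = 225 ≡ 4.
  S_1 = Σ v_i α_i r_i = 12·5·4 + 3·7·1 + 3·4·5 + 12·6·11 + 9·12·3 = 1437 ≡ 7.
  α_i^2 mod 13 = [12, 10, 3, 10, 1].
  S_2 = Σ v_i α_i^2 r_i = 12·12·4 + 3·10·1 + 3·3·5 + 12·10·11 + 9·1·3 = 1998 ≡ 9.
  S = (4, 7, 9) ≠ 0, so r is not a codeword (an error is present).
Step 3: locate the error. For a single error e at position i, S_ℓ = v_i·e·α_i^ℓ, so α_err = S_1/S_0.
  S_0^{−1} = 4^{−1} = 10 (mod 13), so α_err = 7·10 = 70 ≡ 5 = α_1. Error position i = 1.
  Consistency check: S_2/S_1 = 9·2 = 18 ≡ 5 = α_err ✓ (single-error assumption holds).
Step 4: error magnitude e = S_0/v_1 = S_0·∏_{j≠1}(α_1 − α_j) = 4·12 = 48 ≡ 9 (mod 13).
Step 5: correct position 1: c_1 = r_1 − e = 4 − 9 ≡ 8 (mod 13). Hence c = [8, 1, 5, 11, 3].
  Check: interpolating c through the α_i gives m(x) = 6 + 3·x (degree < 2) with m(α_i) = c_i for every i, so c is indeed a codeword.
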